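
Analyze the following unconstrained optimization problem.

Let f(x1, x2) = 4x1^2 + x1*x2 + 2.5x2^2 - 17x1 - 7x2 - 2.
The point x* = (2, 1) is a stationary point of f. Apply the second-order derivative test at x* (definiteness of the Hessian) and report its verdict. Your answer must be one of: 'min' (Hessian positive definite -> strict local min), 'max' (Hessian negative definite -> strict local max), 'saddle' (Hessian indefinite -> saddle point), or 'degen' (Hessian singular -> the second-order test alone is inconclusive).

Compute the Hessian H = grad^2 f:
  H = [[8, 1], [1, 5]]
Verify stationarity: grad f(x*) = H x* + g = (0, 0).
Eigenvalues of H: 4.6972, 8.3028.
Both eigenvalues > 0, so H is positive definite -> x* is a strict local min.

min


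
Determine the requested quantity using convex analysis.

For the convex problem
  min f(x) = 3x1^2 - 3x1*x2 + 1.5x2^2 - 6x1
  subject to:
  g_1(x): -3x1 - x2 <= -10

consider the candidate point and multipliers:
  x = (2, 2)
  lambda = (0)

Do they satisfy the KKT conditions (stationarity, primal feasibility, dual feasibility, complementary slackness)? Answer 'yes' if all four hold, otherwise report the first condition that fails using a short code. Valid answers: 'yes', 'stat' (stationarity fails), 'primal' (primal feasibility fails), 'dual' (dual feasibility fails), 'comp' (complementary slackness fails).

Gradient of f: grad f(x) = Q x + c = (0, 0)
Constraint values g_i(x) = a_i^T x - b_i:
  g_1((2, 2)) = 2
Stationarity residual: grad f(x) + sum_i lambda_i a_i = (0, 0)
  -> stationarity OK
Primal feasibility (all g_i <= 0): FAILS
Dual feasibility (all lambda_i >= 0): OK
Complementary slackness (lambda_i * g_i(x) = 0 for all i): OK

Verdict: the first failing condition is primal_feasibility -> primal.

primal


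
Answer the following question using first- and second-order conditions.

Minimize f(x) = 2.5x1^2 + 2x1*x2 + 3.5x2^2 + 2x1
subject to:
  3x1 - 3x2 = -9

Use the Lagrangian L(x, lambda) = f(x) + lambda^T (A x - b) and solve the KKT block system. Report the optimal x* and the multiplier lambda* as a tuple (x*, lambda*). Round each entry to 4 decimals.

Form the Lagrangian:
  L(x, lambda) = (1/2) x^T Q x + c^T x + lambda^T (A x - b)
Stationarity (grad_x L = 0): Q x + c + A^T lambda = 0.
Primal feasibility: A x = b.

This gives the KKT block system:
  [ Q   A^T ] [ x     ]   [-c ]
  [ A    0  ] [ lambda ] = [ b ]

Solving the linear system:
  x*      = (-1.8125, 1.1875)
  lambda* = (1.5625)
  f(x*)   = 5.2188

x* = (-1.8125, 1.1875), lambda* = (1.5625)


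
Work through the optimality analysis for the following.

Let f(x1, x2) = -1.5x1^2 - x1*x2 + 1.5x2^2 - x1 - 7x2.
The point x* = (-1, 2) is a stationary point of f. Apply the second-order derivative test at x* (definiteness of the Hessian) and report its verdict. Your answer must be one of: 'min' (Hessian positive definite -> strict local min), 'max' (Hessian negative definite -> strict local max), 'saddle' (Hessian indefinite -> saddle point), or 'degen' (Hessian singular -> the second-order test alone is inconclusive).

Compute the Hessian H = grad^2 f:
  H = [[-3, -1], [-1, 3]]
Verify stationarity: grad f(x*) = H x* + g = (0, 0).
Eigenvalues of H: -3.1623, 3.1623.
Eigenvalues have mixed signs, so H is indefinite -> x* is a saddle point.

saddle


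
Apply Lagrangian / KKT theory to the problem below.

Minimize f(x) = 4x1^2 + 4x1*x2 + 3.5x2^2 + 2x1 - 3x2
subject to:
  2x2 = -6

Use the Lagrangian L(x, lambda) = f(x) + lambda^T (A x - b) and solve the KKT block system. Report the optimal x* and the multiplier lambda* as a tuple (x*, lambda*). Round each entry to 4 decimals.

Form the Lagrangian:
  L(x, lambda) = (1/2) x^T Q x + c^T x + lambda^T (A x - b)
Stationarity (grad_x L = 0): Q x + c + A^T lambda = 0.
Primal feasibility: A x = b.

This gives the KKT block system:
  [ Q   A^T ] [ x     ]   [-c ]
  [ A    0  ] [ lambda ] = [ b ]

Solving the linear system:
  x*      = (1.25, -3)
  lambda* = (9.5)
  f(x*)   = 34.25

x* = (1.25, -3), lambda* = (9.5)


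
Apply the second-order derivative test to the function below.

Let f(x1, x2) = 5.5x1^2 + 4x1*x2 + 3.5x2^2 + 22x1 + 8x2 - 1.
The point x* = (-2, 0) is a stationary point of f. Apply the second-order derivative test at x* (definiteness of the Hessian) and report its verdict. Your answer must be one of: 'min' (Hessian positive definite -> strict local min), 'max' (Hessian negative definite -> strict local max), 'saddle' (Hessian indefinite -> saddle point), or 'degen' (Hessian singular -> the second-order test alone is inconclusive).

Compute the Hessian H = grad^2 f:
  H = [[11, 4], [4, 7]]
Verify stationarity: grad f(x*) = H x* + g = (0, 0).
Eigenvalues of H: 4.5279, 13.4721.
Both eigenvalues > 0, so H is positive definite -> x* is a strict local min.

min


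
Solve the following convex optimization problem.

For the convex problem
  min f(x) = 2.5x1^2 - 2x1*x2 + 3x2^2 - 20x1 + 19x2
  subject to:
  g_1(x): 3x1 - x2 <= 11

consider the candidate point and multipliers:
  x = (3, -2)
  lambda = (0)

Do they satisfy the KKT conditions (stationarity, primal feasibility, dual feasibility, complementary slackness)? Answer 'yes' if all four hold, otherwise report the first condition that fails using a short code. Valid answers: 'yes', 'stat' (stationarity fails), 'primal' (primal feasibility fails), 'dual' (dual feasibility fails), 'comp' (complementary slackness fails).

Gradient of f: grad f(x) = Q x + c = (-1, 1)
Constraint values g_i(x) = a_i^T x - b_i:
  g_1((3, -2)) = 0
Stationarity residual: grad f(x) + sum_i lambda_i a_i = (-1, 1)
  -> stationarity FAILS
Primal feasibility (all g_i <= 0): OK
Dual feasibility (all lambda_i >= 0): OK
Complementary slackness (lambda_i * g_i(x) = 0 for all i): OK

Verdict: the first failing condition is stationarity -> stat.

stat


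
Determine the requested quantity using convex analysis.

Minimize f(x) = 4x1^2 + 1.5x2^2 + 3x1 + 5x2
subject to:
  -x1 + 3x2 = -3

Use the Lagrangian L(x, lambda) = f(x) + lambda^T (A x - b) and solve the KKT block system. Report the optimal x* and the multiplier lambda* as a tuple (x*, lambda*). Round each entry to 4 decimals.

Form the Lagrangian:
  L(x, lambda) = (1/2) x^T Q x + c^T x + lambda^T (A x - b)
Stationarity (grad_x L = 0): Q x + c + A^T lambda = 0.
Primal feasibility: A x = b.

This gives the KKT block system:
  [ Q   A^T ] [ x     ]   [-c ]
  [ A    0  ] [ lambda ] = [ b ]

Solving the linear system:
  x*      = (-0.44, -1.1467)
  lambda* = (-0.52)
  f(x*)   = -4.3067

x* = (-0.44, -1.1467), lambda* = (-0.52)


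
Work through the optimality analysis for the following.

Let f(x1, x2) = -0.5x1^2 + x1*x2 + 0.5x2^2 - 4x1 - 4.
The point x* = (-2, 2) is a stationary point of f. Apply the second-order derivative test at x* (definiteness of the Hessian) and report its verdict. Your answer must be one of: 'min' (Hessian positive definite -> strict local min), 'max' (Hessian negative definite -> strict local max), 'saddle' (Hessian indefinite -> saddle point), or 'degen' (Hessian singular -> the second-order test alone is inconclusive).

Compute the Hessian H = grad^2 f:
  H = [[-1, 1], [1, 1]]
Verify stationarity: grad f(x*) = H x* + g = (0, 0).
Eigenvalues of H: -1.4142, 1.4142.
Eigenvalues have mixed signs, so H is indefinite -> x* is a saddle point.

saddle


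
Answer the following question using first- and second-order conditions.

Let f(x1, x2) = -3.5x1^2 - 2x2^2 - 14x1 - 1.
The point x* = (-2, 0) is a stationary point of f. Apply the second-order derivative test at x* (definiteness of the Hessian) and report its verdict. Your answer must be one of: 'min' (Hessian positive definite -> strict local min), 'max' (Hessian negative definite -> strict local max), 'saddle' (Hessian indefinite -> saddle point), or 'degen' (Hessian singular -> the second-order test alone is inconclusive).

Compute the Hessian H = grad^2 f:
  H = [[-7, 0], [0, -4]]
Verify stationarity: grad f(x*) = H x* + g = (0, 0).
Eigenvalues of H: -7, -4.
Both eigenvalues < 0, so H is negative definite -> x* is a strict local max.

max


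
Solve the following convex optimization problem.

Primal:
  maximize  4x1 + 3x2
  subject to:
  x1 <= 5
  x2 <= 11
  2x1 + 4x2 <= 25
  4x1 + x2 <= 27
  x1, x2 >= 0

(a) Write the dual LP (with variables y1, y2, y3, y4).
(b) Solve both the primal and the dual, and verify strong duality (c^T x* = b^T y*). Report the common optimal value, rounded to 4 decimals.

The standard primal-dual pair for 'max c^T x s.t. A x <= b, x >= 0' is:
  Dual:  min b^T y  s.t.  A^T y >= c,  y >= 0.

So the dual LP is:
  minimize  5y1 + 11y2 + 25y3 + 27y4
  subject to:
    y1 + 2y3 + 4y4 >= 4
    y2 + 4y3 + y4 >= 3
    y1, y2, y3, y4 >= 0

Solving the primal: x* = (5, 3.75).
  primal value c^T x* = 31.25.
Solving the dual: y* = (2.5, 0, 0.75, 0).
  dual value b^T y* = 31.25.
Strong duality: c^T x* = b^T y*. Confirmed.

31.25


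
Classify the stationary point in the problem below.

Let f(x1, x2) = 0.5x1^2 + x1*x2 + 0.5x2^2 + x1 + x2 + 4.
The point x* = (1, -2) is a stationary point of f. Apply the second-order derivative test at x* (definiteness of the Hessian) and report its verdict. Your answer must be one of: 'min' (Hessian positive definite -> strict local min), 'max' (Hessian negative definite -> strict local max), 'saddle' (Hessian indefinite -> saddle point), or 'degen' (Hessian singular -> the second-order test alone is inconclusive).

Compute the Hessian H = grad^2 f:
  H = [[1, 1], [1, 1]]
Verify stationarity: grad f(x*) = H x* + g = (0, 0).
Eigenvalues of H: 0, 2.
H has a zero eigenvalue (singular; positive semidefinite but not definite), so H is neither positive definite, negative definite, nor indefinite. The second-order test alone is inconclusive -> degen.
(Indeed, f is constant along the null direction of H through x*, so x* is not a strict local extremum.)

degen


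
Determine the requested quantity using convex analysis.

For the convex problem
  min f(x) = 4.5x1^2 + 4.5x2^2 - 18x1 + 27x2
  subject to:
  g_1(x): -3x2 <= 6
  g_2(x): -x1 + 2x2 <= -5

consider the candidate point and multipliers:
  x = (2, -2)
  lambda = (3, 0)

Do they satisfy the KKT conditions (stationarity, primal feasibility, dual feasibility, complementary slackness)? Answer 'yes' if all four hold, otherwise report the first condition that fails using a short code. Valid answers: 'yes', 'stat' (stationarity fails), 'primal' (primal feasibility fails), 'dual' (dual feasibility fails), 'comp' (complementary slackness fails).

Gradient of f: grad f(x) = Q x + c = (0, 9)
Constraint values g_i(x) = a_i^T x - b_i:
  g_1((2, -2)) = 0
  g_2((2, -2)) = -1
Stationarity residual: grad f(x) + sum_i lambda_i a_i = (0, 0)
  -> stationarity OK
Primal feasibility (all g_i <= 0): OK
Dual feasibility (all lambda_i >= 0): OK
Complementary slackness (lambda_i * g_i(x) = 0 for all i): OK

Verdict: yes, KKT holds.

yes


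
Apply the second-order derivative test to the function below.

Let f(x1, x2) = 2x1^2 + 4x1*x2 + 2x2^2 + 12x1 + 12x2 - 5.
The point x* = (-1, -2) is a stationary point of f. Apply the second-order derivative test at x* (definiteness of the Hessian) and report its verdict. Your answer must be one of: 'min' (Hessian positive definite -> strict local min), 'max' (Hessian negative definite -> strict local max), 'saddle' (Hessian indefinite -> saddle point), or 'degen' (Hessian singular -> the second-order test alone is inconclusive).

Compute the Hessian H = grad^2 f:
  H = [[4, 4], [4, 4]]
Verify stationarity: grad f(x*) = H x* + g = (0, 0).
Eigenvalues of H: 0, 8.
H has a zero eigenvalue (singular; positive semidefinite but not definite), so H is neither positive definite, negative definite, nor indefinite. The second-order test alone is inconclusive -> degen.
(Indeed, f is constant along the null direction of H through x*, so x* is not a strict local extremum.)

degen


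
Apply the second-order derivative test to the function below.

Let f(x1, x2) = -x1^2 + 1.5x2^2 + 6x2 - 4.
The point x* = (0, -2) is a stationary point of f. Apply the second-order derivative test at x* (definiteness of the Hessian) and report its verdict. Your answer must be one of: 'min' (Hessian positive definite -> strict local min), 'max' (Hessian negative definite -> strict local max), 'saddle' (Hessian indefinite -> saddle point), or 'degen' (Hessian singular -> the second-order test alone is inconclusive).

Compute the Hessian H = grad^2 f:
  H = [[-2, 0], [0, 3]]
Verify stationarity: grad f(x*) = H x* + g = (0, 0).
Eigenvalues of H: -2, 3.
Eigenvalues have mixed signs, so H is indefinite -> x* is a saddle point.

saddle


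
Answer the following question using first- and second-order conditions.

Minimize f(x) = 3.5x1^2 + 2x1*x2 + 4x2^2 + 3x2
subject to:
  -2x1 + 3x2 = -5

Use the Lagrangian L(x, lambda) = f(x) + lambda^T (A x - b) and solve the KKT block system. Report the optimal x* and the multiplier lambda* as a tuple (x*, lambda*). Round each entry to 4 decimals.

Form the Lagrangian:
  L(x, lambda) = (1/2) x^T Q x + c^T x + lambda^T (A x - b)
Stationarity (grad_x L = 0): Q x + c + A^T lambda = 0.
Primal feasibility: A x = b.

This gives the KKT block system:
  [ Q   A^T ] [ x     ]   [-c ]
  [ A    0  ] [ lambda ] = [ b ]

Solving the linear system:
  x*      = (0.7731, -1.1513)
  lambda* = (1.5546)
  f(x*)   = 2.1597

x* = (0.7731, -1.1513), lambda* = (1.5546)


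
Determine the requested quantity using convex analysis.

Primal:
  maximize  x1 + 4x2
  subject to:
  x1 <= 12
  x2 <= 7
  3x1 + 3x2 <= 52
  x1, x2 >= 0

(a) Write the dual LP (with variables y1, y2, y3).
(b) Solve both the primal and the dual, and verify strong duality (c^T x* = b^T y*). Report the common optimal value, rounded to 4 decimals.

The standard primal-dual pair for 'max c^T x s.t. A x <= b, x >= 0' is:
  Dual:  min b^T y  s.t.  A^T y >= c,  y >= 0.

So the dual LP is:
  minimize  12y1 + 7y2 + 52y3
  subject to:
    y1 + 3y3 >= 1
    y2 + 3y3 >= 4
    y1, y2, y3 >= 0

Solving the primal: x* = (10.3333, 7).
  primal value c^T x* = 38.3333.
Solving the dual: y* = (0, 3, 0.3333).
  dual value b^T y* = 38.3333.
Strong duality: c^T x* = b^T y*. Confirmed.

38.3333


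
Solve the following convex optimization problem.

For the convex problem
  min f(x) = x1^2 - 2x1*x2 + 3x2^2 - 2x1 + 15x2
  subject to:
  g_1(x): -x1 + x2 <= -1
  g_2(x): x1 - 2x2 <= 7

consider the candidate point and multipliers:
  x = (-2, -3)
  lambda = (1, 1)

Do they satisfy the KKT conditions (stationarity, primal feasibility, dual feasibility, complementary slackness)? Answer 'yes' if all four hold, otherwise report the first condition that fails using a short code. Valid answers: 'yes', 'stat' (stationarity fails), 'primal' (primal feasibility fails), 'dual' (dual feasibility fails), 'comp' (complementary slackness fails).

Gradient of f: grad f(x) = Q x + c = (0, 1)
Constraint values g_i(x) = a_i^T x - b_i:
  g_1((-2, -3)) = 0
  g_2((-2, -3)) = -3
Stationarity residual: grad f(x) + sum_i lambda_i a_i = (0, 0)
  -> stationarity OK
Primal feasibility (all g_i <= 0): OK
Dual feasibility (all lambda_i >= 0): OK
Complementary slackness (lambda_i * g_i(x) = 0 for all i): FAILS

Verdict: the first failing condition is complementary_slackness -> comp.

comp


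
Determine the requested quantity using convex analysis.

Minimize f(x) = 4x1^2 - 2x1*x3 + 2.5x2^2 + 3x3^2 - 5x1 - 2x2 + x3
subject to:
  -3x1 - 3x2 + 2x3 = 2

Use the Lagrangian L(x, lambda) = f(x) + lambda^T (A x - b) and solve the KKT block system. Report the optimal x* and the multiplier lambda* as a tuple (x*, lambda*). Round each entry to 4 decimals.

Form the Lagrangian:
  L(x, lambda) = (1/2) x^T Q x + c^T x + lambda^T (A x - b)
Stationarity (grad_x L = 0): Q x + c + A^T lambda = 0.
Primal feasibility: A x = b.

This gives the KKT block system:
  [ Q   A^T ] [ x     ]   [-c ]
  [ A    0  ] [ lambda ] = [ b ]

Solving the linear system:
  x*      = (0.1388, -0.5382, 0.4008)
  lambda* = (-1.5637)
  f(x*)   = 1.9554

x* = (0.1388, -0.5382, 0.4008), lambda* = (-1.5637)


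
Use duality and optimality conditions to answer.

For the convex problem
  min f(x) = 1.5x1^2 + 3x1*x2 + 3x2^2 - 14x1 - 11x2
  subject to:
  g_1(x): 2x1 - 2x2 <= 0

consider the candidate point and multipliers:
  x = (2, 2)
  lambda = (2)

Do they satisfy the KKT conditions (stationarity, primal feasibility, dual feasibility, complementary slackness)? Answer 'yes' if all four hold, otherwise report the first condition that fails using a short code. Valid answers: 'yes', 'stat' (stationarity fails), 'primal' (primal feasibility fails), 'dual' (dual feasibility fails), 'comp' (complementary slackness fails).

Gradient of f: grad f(x) = Q x + c = (-2, 7)
Constraint values g_i(x) = a_i^T x - b_i:
  g_1((2, 2)) = 0
Stationarity residual: grad f(x) + sum_i lambda_i a_i = (2, 3)
  -> stationarity FAILS
Primal feasibility (all g_i <= 0): OK
Dual feasibility (all lambda_i >= 0): OK
Complementary slackness (lambda_i * g_i(x) = 0 for all i): OK

Verdict: the first failing condition is stationarity -> stat.

stat


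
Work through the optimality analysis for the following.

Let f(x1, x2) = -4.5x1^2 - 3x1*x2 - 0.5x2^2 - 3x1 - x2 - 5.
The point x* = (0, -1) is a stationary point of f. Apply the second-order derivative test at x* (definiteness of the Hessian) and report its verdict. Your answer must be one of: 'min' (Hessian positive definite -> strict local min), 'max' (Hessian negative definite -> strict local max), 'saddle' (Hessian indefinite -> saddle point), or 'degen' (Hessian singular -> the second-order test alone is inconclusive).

Compute the Hessian H = grad^2 f:
  H = [[-9, -3], [-3, -1]]
Verify stationarity: grad f(x*) = H x* + g = (0, 0).
Eigenvalues of H: -10, 0.
H has a zero eigenvalue (singular; negative semidefinite but not definite), so H is neither positive definite, negative definite, nor indefinite. The second-order test alone is inconclusive -> degen.
(Indeed, f is constant along the null direction of H through x*, so x* is not a strict local extremum.)

degen


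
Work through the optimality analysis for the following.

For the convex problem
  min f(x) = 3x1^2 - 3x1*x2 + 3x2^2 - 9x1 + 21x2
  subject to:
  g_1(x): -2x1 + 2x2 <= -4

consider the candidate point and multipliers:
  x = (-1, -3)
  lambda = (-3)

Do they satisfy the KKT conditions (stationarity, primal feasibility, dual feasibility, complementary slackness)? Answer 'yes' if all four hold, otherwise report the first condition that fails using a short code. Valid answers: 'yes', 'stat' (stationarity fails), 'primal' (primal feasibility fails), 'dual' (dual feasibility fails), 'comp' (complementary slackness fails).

Gradient of f: grad f(x) = Q x + c = (-6, 6)
Constraint values g_i(x) = a_i^T x - b_i:
  g_1((-1, -3)) = 0
Stationarity residual: grad f(x) + sum_i lambda_i a_i = (0, 0)
  -> stationarity OK
Primal feasibility (all g_i <= 0): OK
Dual feasibility (all lambda_i >= 0): FAILS
Complementary slackness (lambda_i * g_i(x) = 0 for all i): OK

Verdict: the first failing condition is dual_feasibility -> dual.

dual


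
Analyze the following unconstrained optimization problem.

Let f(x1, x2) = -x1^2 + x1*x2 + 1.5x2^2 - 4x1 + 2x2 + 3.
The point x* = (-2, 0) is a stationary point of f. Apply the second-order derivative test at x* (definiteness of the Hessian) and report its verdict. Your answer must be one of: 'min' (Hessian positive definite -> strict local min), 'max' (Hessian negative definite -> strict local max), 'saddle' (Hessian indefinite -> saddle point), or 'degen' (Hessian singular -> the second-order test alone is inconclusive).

Compute the Hessian H = grad^2 f:
  H = [[-2, 1], [1, 3]]
Verify stationarity: grad f(x*) = H x* + g = (0, 0).
Eigenvalues of H: -2.1926, 3.1926.
Eigenvalues have mixed signs, so H is indefinite -> x* is a saddle point.

saddle


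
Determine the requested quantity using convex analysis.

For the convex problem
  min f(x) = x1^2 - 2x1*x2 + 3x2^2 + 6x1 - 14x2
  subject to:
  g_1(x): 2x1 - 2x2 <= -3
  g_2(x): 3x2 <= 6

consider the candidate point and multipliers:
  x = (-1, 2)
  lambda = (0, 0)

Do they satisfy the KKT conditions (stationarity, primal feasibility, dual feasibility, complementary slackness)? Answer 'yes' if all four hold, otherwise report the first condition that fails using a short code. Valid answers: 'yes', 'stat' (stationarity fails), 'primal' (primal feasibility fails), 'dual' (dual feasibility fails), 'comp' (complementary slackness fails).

Gradient of f: grad f(x) = Q x + c = (0, 0)
Constraint values g_i(x) = a_i^T x - b_i:
  g_1((-1, 2)) = -3
  g_2((-1, 2)) = 0
Stationarity residual: grad f(x) + sum_i lambda_i a_i = (0, 0)
  -> stationarity OK
Primal feasibility (all g_i <= 0): OK
Dual feasibility (all lambda_i >= 0): OK
Complementary slackness (lambda_i * g_i(x) = 0 for all i): OK

Verdict: yes, KKT holds.

yes


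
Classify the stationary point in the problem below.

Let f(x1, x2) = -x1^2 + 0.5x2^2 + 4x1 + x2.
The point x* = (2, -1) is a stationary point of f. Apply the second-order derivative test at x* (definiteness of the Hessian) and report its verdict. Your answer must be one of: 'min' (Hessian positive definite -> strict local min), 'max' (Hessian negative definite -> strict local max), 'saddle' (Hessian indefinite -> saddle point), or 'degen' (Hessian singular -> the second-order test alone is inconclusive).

Compute the Hessian H = grad^2 f:
  H = [[-2, 0], [0, 1]]
Verify stationarity: grad f(x*) = H x* + g = (0, 0).
Eigenvalues of H: -2, 1.
Eigenvalues have mixed signs, so H is indefinite -> x* is a saddle point.

saddle


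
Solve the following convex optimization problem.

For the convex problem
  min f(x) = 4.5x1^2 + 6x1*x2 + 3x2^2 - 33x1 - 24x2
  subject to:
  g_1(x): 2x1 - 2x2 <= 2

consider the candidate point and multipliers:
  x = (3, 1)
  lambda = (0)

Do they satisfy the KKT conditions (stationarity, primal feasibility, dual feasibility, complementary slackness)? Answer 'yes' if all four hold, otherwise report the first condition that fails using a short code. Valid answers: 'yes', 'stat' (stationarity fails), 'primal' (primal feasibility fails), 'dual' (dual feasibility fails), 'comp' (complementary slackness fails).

Gradient of f: grad f(x) = Q x + c = (0, 0)
Constraint values g_i(x) = a_i^T x - b_i:
  g_1((3, 1)) = 2
Stationarity residual: grad f(x) + sum_i lambda_i a_i = (0, 0)
  -> stationarity OK
Primal feasibility (all g_i <= 0): FAILS
Dual feasibility (all lambda_i >= 0): OK
Complementary slackness (lambda_i * g_i(x) = 0 for all i): OK

Verdict: the first failing condition is primal_feasibility -> primal.

primal


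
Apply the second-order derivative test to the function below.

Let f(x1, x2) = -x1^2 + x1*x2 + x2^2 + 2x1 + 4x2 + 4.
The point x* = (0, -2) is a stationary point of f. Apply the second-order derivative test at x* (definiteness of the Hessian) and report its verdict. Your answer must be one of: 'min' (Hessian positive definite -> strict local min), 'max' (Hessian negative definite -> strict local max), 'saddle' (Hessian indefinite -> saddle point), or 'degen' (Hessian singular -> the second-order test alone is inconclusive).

Compute the Hessian H = grad^2 f:
  H = [[-2, 1], [1, 2]]
Verify stationarity: grad f(x*) = H x* + g = (0, 0).
Eigenvalues of H: -2.2361, 2.2361.
Eigenvalues have mixed signs, so H is indefinite -> x* is a saddle point.

saddle


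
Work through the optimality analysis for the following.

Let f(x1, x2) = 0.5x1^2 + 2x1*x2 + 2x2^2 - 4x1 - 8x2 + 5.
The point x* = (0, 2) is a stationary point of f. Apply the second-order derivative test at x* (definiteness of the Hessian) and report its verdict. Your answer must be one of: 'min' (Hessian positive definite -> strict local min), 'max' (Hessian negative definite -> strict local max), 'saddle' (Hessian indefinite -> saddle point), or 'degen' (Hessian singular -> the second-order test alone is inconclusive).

Compute the Hessian H = grad^2 f:
  H = [[1, 2], [2, 4]]
Verify stationarity: grad f(x*) = H x* + g = (0, 0).
Eigenvalues of H: 0, 5.
H has a zero eigenvalue (singular; positive semidefinite but not definite), so H is neither positive definite, negative definite, nor indefinite. The second-order test alone is inconclusive -> degen.
(Indeed, f is constant along the null direction of H through x*, so x* is not a strict local extremum.)

degen


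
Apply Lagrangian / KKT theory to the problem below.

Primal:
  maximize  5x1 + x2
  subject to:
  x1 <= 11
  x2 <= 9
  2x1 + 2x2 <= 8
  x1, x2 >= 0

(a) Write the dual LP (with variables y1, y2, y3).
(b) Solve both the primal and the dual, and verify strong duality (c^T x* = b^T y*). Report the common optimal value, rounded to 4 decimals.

The standard primal-dual pair for 'max c^T x s.t. A x <= b, x >= 0' is:
  Dual:  min b^T y  s.t.  A^T y >= c,  y >= 0.

So the dual LP is:
  minimize  11y1 + 9y2 + 8y3
  subject to:
    y1 + 2y3 >= 5
    y2 + 2y3 >= 1
    y1, y2, y3 >= 0

Solving the primal: x* = (4, 0).
  primal value c^T x* = 20.
Solving the dual: y* = (0, 0, 2.5).
  dual value b^T y* = 20.
Strong duality: c^T x* = b^T y*. Confirmed.

20


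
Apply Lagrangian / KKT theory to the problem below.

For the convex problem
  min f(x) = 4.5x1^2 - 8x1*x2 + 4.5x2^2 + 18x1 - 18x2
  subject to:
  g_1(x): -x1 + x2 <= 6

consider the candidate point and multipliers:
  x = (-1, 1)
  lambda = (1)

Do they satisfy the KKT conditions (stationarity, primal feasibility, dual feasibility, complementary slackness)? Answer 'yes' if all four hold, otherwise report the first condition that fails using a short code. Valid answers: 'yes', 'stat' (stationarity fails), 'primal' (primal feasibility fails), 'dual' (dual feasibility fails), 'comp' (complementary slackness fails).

Gradient of f: grad f(x) = Q x + c = (1, -1)
Constraint values g_i(x) = a_i^T x - b_i:
  g_1((-1, 1)) = -4
Stationarity residual: grad f(x) + sum_i lambda_i a_i = (0, 0)
  -> stationarity OK
Primal feasibility (all g_i <= 0): OK
Dual feasibility (all lambda_i >= 0): OK
Complementary slackness (lambda_i * g_i(x) = 0 for all i): FAILS

Verdict: the first failing condition is complementary_slackness -> comp.

comp


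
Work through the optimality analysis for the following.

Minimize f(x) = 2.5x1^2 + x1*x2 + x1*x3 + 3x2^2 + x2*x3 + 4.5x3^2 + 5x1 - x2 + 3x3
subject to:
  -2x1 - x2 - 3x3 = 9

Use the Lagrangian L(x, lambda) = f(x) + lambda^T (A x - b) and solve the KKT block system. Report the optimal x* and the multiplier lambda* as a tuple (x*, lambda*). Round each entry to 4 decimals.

Form the Lagrangian:
  L(x, lambda) = (1/2) x^T Q x + c^T x + lambda^T (A x - b)
Stationarity (grad_x L = 0): Q x + c + A^T lambda = 0.
Primal feasibility: A x = b.

This gives the KKT block system:
  [ Q   A^T ] [ x     ]   [-c ]
  [ A    0  ] [ lambda ] = [ b ]

Solving the linear system:
  x*      = (-2.3791, 0.1197, -1.4539)
  lambda* = (-4.1147)
  f(x*)   = 10.3279

x* = (-2.3791, 0.1197, -1.4539), lambda* = (-4.1147)


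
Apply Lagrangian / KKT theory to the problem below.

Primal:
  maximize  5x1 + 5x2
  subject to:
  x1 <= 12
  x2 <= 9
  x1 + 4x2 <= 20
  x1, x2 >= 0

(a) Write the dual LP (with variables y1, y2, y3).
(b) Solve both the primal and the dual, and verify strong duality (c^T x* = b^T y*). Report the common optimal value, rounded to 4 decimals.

The standard primal-dual pair for 'max c^T x s.t. A x <= b, x >= 0' is:
  Dual:  min b^T y  s.t.  A^T y >= c,  y >= 0.

So the dual LP is:
  minimize  12y1 + 9y2 + 20y3
  subject to:
    y1 + y3 >= 5
    y2 + 4y3 >= 5
    y1, y2, y3 >= 0

Solving the primal: x* = (12, 2).
  primal value c^T x* = 70.
Solving the dual: y* = (3.75, 0, 1.25).
  dual value b^T y* = 70.
Strong duality: c^T x* = b^T y*. Confirmed.

70


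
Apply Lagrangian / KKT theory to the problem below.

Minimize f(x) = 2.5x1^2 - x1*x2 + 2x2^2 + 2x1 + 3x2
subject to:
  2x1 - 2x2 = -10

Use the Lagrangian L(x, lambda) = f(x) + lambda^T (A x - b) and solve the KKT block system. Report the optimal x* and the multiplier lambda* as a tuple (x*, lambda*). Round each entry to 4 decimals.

Form the Lagrangian:
  L(x, lambda) = (1/2) x^T Q x + c^T x + lambda^T (A x - b)
Stationarity (grad_x L = 0): Q x + c + A^T lambda = 0.
Primal feasibility: A x = b.

This gives the KKT block system:
  [ Q   A^T ] [ x     ]   [-c ]
  [ A    0  ] [ lambda ] = [ b ]

Solving the linear system:
  x*      = (-2.8571, 2.1429)
  lambda* = (7.2143)
  f(x*)   = 36.4286

x* = (-2.8571, 2.1429), lambda* = (7.2143)


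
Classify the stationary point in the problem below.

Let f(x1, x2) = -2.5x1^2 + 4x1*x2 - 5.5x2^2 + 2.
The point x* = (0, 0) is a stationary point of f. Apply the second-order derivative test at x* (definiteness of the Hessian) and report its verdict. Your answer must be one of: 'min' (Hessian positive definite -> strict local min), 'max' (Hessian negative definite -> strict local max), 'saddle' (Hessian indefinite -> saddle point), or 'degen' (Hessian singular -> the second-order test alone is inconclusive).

Compute the Hessian H = grad^2 f:
  H = [[-5, 4], [4, -11]]
Verify stationarity: grad f(x*) = H x* + g = (0, 0).
Eigenvalues of H: -13, -3.
Both eigenvalues < 0, so H is negative definite -> x* is a strict local max.

max


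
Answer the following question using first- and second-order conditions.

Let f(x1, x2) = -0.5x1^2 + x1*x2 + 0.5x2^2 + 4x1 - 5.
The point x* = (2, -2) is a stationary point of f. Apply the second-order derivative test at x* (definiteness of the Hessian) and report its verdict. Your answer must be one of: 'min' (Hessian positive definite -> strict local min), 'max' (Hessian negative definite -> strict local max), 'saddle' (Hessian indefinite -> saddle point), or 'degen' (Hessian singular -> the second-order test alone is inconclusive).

Compute the Hessian H = grad^2 f:
  H = [[-1, 1], [1, 1]]
Verify stationarity: grad f(x*) = H x* + g = (0, 0).
Eigenvalues of H: -1.4142, 1.4142.
Eigenvalues have mixed signs, so H is indefinite -> x* is a saddle point.

saddle


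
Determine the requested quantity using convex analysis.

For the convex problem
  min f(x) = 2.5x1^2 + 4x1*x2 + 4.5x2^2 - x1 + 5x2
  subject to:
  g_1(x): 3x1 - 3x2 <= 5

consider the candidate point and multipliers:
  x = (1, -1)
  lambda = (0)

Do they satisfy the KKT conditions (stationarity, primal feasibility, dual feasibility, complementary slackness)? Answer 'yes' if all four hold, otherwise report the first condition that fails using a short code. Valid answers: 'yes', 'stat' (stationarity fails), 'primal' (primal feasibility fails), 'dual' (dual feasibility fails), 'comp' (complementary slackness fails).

Gradient of f: grad f(x) = Q x + c = (0, 0)
Constraint values g_i(x) = a_i^T x - b_i:
  g_1((1, -1)) = 1
Stationarity residual: grad f(x) + sum_i lambda_i a_i = (0, 0)
  -> stationarity OK
Primal feasibility (all g_i <= 0): FAILS
Dual feasibility (all lambda_i >= 0): OK
Complementary slackness (lambda_i * g_i(x) = 0 for all i): OK

Verdict: the first failing condition is primal_feasibility -> primal.

primal


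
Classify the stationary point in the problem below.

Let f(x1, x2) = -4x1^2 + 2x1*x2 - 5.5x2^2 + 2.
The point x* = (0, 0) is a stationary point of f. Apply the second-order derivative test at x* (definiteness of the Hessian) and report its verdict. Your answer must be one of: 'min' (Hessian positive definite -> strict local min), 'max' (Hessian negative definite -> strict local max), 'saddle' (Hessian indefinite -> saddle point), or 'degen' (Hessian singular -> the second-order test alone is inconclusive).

Compute the Hessian H = grad^2 f:
  H = [[-8, 2], [2, -11]]
Verify stationarity: grad f(x*) = H x* + g = (0, 0).
Eigenvalues of H: -12, -7.
Both eigenvalues < 0, so H is negative definite -> x* is a strict local max.

max


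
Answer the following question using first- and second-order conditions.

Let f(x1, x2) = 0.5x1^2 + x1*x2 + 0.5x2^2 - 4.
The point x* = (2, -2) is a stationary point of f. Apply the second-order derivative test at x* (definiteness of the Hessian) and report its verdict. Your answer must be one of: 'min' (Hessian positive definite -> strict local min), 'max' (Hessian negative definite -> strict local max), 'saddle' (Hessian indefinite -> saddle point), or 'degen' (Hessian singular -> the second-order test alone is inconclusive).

Compute the Hessian H = grad^2 f:
  H = [[1, 1], [1, 1]]
Verify stationarity: grad f(x*) = H x* + g = (0, 0).
Eigenvalues of H: 0, 2.
H has a zero eigenvalue (singular; positive semidefinite but not definite), so H is neither positive definite, negative definite, nor indefinite. The second-order test alone is inconclusive -> degen.
(Indeed, f is constant along the null direction of H through x*, so x* is not a strict local extremum.)

degen


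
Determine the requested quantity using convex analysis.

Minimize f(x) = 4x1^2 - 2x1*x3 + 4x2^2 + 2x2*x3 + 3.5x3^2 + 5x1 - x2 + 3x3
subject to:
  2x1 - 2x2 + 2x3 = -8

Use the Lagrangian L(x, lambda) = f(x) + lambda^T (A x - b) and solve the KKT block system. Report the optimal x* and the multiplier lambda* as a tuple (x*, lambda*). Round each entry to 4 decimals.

Form the Lagrangian:
  L(x, lambda) = (1/2) x^T Q x + c^T x + lambda^T (A x - b)
Stationarity (grad_x L = 0): Q x + c + A^T lambda = 0.
Primal feasibility: A x = b.

This gives the KKT block system:
  [ Q   A^T ] [ x     ]   [-c ]
  [ A    0  ] [ lambda ] = [ b ]

Solving the linear system:
  x*      = (-1.45, 0.95, -1.6)
  lambda* = (1.7)
  f(x*)   = 0.3

x* = (-1.45, 0.95, -1.6), lambda* = (1.7)


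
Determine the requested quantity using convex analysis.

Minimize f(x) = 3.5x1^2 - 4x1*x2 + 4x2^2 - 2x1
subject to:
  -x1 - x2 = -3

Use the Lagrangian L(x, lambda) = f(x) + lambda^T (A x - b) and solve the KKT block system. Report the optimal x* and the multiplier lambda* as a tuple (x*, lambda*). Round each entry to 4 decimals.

Form the Lagrangian:
  L(x, lambda) = (1/2) x^T Q x + c^T x + lambda^T (A x - b)
Stationarity (grad_x L = 0): Q x + c + A^T lambda = 0.
Primal feasibility: A x = b.

This gives the KKT block system:
  [ Q   A^T ] [ x     ]   [-c ]
  [ A    0  ] [ lambda ] = [ b ]

Solving the linear system:
  x*      = (1.6522, 1.3478)
  lambda* = (4.1739)
  f(x*)   = 4.6087

x* = (1.6522, 1.3478), lambda* = (4.1739)


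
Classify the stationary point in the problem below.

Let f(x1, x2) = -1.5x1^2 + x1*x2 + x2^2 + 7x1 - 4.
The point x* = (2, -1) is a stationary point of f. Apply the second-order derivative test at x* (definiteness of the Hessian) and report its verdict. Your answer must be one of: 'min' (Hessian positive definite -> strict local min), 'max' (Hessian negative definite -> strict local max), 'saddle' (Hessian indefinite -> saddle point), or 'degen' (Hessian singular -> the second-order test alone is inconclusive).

Compute the Hessian H = grad^2 f:
  H = [[-3, 1], [1, 2]]
Verify stationarity: grad f(x*) = H x* + g = (0, 0).
Eigenvalues of H: -3.1926, 2.1926.
Eigenvalues have mixed signs, so H is indefinite -> x* is a saddle point.

saddle


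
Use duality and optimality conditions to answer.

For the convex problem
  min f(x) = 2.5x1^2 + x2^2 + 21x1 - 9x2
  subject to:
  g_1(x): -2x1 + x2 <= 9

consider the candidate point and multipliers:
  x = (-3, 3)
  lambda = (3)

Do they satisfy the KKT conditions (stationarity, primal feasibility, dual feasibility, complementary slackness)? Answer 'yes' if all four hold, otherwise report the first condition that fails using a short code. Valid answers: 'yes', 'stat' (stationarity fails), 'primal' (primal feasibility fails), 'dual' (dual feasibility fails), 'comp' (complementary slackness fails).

Gradient of f: grad f(x) = Q x + c = (6, -3)
Constraint values g_i(x) = a_i^T x - b_i:
  g_1((-3, 3)) = 0
Stationarity residual: grad f(x) + sum_i lambda_i a_i = (0, 0)
  -> stationarity OK
Primal feasibility (all g_i <= 0): OK
Dual feasibility (all lambda_i >= 0): OK
Complementary slackness (lambda_i * g_i(x) = 0 for all i): OK

Verdict: yes, KKT holds.

yes


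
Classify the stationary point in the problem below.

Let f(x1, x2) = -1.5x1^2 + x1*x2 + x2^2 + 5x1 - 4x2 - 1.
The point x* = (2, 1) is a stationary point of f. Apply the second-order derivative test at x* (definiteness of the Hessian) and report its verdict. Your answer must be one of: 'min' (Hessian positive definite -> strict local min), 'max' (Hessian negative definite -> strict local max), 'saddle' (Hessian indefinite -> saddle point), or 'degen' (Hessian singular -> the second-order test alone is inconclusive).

Compute the Hessian H = grad^2 f:
  H = [[-3, 1], [1, 2]]
Verify stationarity: grad f(x*) = H x* + g = (0, 0).
Eigenvalues of H: -3.1926, 2.1926.
Eigenvalues have mixed signs, so H is indefinite -> x* is a saddle point.

saddle


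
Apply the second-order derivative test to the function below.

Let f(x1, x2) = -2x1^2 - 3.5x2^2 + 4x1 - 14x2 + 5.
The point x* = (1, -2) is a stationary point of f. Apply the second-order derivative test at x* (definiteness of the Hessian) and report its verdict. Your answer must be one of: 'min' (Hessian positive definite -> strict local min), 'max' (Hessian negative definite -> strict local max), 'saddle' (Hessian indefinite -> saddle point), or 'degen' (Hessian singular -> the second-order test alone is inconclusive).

Compute the Hessian H = grad^2 f:
  H = [[-4, 0], [0, -7]]
Verify stationarity: grad f(x*) = H x* + g = (0, 0).
Eigenvalues of H: -7, -4.
Both eigenvalues < 0, so H is negative definite -> x* is a strict local max.

max


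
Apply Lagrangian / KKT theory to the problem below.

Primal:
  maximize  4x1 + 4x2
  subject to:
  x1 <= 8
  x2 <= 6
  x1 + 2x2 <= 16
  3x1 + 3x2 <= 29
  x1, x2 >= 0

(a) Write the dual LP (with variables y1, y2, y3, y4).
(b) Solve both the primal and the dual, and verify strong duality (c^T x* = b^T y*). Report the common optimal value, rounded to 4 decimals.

The standard primal-dual pair for 'max c^T x s.t. A x <= b, x >= 0' is:
  Dual:  min b^T y  s.t.  A^T y >= c,  y >= 0.

So the dual LP is:
  minimize  8y1 + 6y2 + 16y3 + 29y4
  subject to:
    y1 + y3 + 3y4 >= 4
    y2 + 2y3 + 3y4 >= 4
    y1, y2, y3, y4 >= 0

Solving the primal: x* = (8, 1.6667).
  primal value c^T x* = 38.6667.
Solving the dual: y* = (0, 0, 0, 1.3333).
  dual value b^T y* = 38.6667.
Strong duality: c^T x* = b^T y*. Confirmed.

38.6667


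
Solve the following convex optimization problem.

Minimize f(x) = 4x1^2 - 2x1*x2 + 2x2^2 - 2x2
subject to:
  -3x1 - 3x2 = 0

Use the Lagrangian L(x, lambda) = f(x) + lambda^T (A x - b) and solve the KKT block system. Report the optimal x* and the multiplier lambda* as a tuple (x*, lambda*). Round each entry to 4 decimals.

Form the Lagrangian:
  L(x, lambda) = (1/2) x^T Q x + c^T x + lambda^T (A x - b)
Stationarity (grad_x L = 0): Q x + c + A^T lambda = 0.
Primal feasibility: A x = b.

This gives the KKT block system:
  [ Q   A^T ] [ x     ]   [-c ]
  [ A    0  ] [ lambda ] = [ b ]

Solving the linear system:
  x*      = (-0.125, 0.125)
  lambda* = (-0.4167)
  f(x*)   = -0.125

x* = (-0.125, 0.125), lambda* = (-0.4167)


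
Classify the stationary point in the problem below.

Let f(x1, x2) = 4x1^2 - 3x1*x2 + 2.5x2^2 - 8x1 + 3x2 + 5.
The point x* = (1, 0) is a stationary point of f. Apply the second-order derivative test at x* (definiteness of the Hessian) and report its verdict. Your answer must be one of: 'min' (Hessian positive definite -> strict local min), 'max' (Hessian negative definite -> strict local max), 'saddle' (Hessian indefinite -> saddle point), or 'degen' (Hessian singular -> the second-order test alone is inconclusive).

Compute the Hessian H = grad^2 f:
  H = [[8, -3], [-3, 5]]
Verify stationarity: grad f(x*) = H x* + g = (0, 0).
Eigenvalues of H: 3.1459, 9.8541.
Both eigenvalues > 0, so H is positive definite -> x* is a strict local min.

min


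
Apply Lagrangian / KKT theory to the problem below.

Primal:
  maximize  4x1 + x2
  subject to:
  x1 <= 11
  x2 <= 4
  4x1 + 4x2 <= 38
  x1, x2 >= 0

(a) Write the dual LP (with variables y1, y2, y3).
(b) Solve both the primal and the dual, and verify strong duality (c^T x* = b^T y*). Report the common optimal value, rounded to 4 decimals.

The standard primal-dual pair for 'max c^T x s.t. A x <= b, x >= 0' is:
  Dual:  min b^T y  s.t.  A^T y >= c,  y >= 0.

So the dual LP is:
  minimize  11y1 + 4y2 + 38y3
  subject to:
    y1 + 4y3 >= 4
    y2 + 4y3 >= 1
    y1, y2, y3 >= 0

Solving the primal: x* = (9.5, 0).
  primal value c^T x* = 38.
Solving the dual: y* = (0, 0, 1).
  dual value b^T y* = 38.
Strong duality: c^T x* = b^T y*. Confirmed.

38
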